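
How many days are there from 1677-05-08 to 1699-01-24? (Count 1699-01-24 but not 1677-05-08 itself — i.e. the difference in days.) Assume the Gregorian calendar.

7931

May 8, 1677 → May 8, 1678: 365 days.
May 8, 1678 → May 8, 1679: 365 days.
May 8, 1679 → May 8, 1680: 366 days (Feb 29, 1680 is in that span).
May 8, 1680 → May 8, 1681: 365 days.
May 8, 1681 → May 8, 1682: 365 days.
May 8, 1682 → May 8, 1683: 365 days.
May 8, 1683 → May 8, 1684: 366 days (Feb 29, 1684 is in that span).
May 8, 1684 → May 8, 1685: 365 days.
May 8, 1685 → May 8, 1686: 365 days.
May 8, 1686 → May 8, 1687: 365 days.
May 8, 1687 → May 8, 1688: 366 days (Feb 29, 1688 is in that span).
May 8, 1688 → May 8, 1689: 365 days.
May 8, 1689 → May 8, 1690: 365 days.
May 8, 1690 → May 8, 1691: 365 days.
May 8, 1691 → May 8, 1692: 366 days (Feb 29, 1692 is in that span).
May 8, 1692 → May 8, 1693: 365 days.
May 8, 1693 → May 8, 1694: 365 days.
May 8, 1694 → May 8, 1695: 365 days.
May 8, 1695 → May 8, 1696: 366 days (Feb 29, 1696 is in that span).
May 8, 1696 → May 8, 1697: 365 days.
May 8, 1697 → May 8, 1698: 365 days.
May 8, 1698 → Jun 8, 1698: 31 days (May has 31).
Jun 8, 1698 → Jul 8, 1698: 30 days (June has 30).
Jul 8, 1698 → Aug 8, 1698: 31 days (July has 31).
Aug 8, 1698 → Sep 8, 1698: 31 days (August has 31).
Sep 8, 1698 → Oct 8, 1698: 30 days (September has 30).
Oct 8, 1698 → Nov 8, 1698: 31 days (October has 31).
Nov 8, 1698 → Dec 8, 1698: 30 days (November has 30).
Dec 8, 1698 → Jan 8, 1699: 31 days (December has 31).
Jan 8, 1699 → Jan 24, 1699: 16 days.
Total: 7931 days.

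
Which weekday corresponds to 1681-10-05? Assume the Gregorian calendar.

Sunday

Doomsday rule: the anchor day for the 1600s is Tuesday. For year 81: 81÷12 = 6 r 9, and 9÷4 = 2, so 6+9+2 = 17.
Tuesday + 17 ≡ Friday — that's 1681's doomsday.
In October the doomsday date is Oct 10.
Oct 5 is 5 days before Oct 10; 5 mod 7 = 5, so Friday − 5 = Sunday.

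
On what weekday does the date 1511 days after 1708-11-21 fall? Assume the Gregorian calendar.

Tuesday

Nov 21, 1708 is a Wednesday.
1511 mod 7 = 6, so 1511 days after a Wednesday is Wednesday + 6 = Tuesday.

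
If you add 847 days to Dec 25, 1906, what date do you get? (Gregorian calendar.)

+365 (one year) → Dec 25, 1907 (482 left).
+366 (one year; includes Feb 29, 1908) → Dec 25, 1908 (116 left).
Dec has 31 days: +7 → Jan 1, 1909 (109 left).
Jan has 31 days: +31 → Feb 1, 1909 (78 left).
Feb has 28 days: +28 → Mar 1, 1909 (50 left).
Mar has 31 days: +31 → Apr 1, 1909 (19 left).
+19 → Apr 20, 1909.

April 20, 1909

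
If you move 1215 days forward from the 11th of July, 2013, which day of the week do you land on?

Monday

First find the weekday of Jul 11, 2013. Doomsday rule: the anchor day for the 2000s is Tuesday. For year 13: 13÷12 = 1 r 1, and 1÷4 = 0, so 1+1+0 = 2.
Tuesday + 2 ≡ Thursday — that's 2013's doomsday.
In July the doomsday date is Jul 11.
Jul 11 is the doomsday itself: Thursday.
1215 mod 7 = 4, so 1215 days after a Thursday is Thursday + 4 = Monday.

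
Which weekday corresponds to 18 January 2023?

Wednesday

Doomsday rule: the anchor day for the 2000s is Tuesday. For year 23: 23÷12 = 1 r 11, and 11÷4 = 2, so 1+11+2 = 14.
Tuesday + 14 ≡ Tuesday — that's 2023's doomsday.
In January the doomsday date is Jan 3 (2023 is not a leap year).
Jan 18 is 15 days after Jan 3; 15 mod 7 = 1, so Tuesday + 1 = Wednesday.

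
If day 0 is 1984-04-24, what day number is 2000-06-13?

5894

Apr 24, 1984 → Apr 24, 1985: 365 days.
Apr 24, 1985 → Apr 24, 1986: 365 days.
Apr 24, 1986 → Apr 24, 1987: 365 days.
Apr 24, 1987 → Apr 24, 1988: 366 days (Feb 29, 1988 is in that span).
Apr 24, 1988 → Apr 24, 1989: 365 days.
Apr 24, 1989 → Apr 24, 1990: 365 days.
Apr 24, 1990 → Apr 24, 1991: 365 days.
Apr 24, 1991 → Apr 24, 1992: 366 days (Feb 29, 1992 is in that span).
Apr 24, 1992 → Apr 24, 1993: 365 days.
Apr 24, 1993 → Apr 24, 1994: 365 days.
Apr 24, 1994 → Apr 24, 1995: 365 days.
Apr 24, 1995 → Apr 24, 1996: 366 days (Feb 29, 1996 is in that span).
Apr 24, 1996 → Apr 24, 1997: 365 days.
Apr 24, 1997 → Apr 24, 1998: 365 days.
Apr 24, 1998 → Apr 24, 1999: 365 days.
Apr 24, 1999 → Apr 24, 2000: 366 days (Feb 29, 2000 is in that span).
Apr 24, 2000 → May 24, 2000: 30 days (April has 30).
May 24, 2000 → Jun 13, 2000: 20 days.
Total: 5894 days.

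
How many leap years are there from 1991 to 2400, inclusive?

Multiples of 4 in [1991,2400]: 103.
Of those, multiples of 100: 5 (not leap unless ÷400).
Multiples of 400: 2.
Leap years = 103 − 5 + 2 = 100.

100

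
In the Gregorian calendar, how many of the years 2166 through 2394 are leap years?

Multiples of 4 in [2166,2394]: 57.
Of those, multiples of 100: 2 (not leap unless ÷400).
Multiples of 400: 0.
Leap years = 57 − 2 + 0 = 55.

55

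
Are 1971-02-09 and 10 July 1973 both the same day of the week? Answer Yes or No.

Yes

From Feb 9, 1971 to Jul 10, 1973 is 882 days.
882 mod 7 = 0, so they are the same weekday.
(Feb 9, 1971 is a Tuesday; Jul 10, 1973 is a Tuesday.)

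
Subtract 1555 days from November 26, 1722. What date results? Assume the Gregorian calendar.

−365 (one year) → Nov 26, 1721 (1190 left).
−365 (one year) → Nov 26, 1720 (825 left).
−366 (one year; includes Feb 29, 1720) → Nov 26, 1719 (459 left).
−365 (one year) → Nov 26, 1718 (94 left).
−26 → Oct 31, 1718 (end of Oct, 31 days; 68 left).
−31 → Sep 30, 1718 (end of Sep, 30 days; 37 left).
−30 → Aug 31, 1718 (end of Aug, 31 days; 7 left).
−7 → Aug 24, 1718.

August 24, 1718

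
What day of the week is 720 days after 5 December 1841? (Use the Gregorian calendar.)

Saturday

Dec 5, 1841 is a Sunday.
720 mod 7 = 6, so 720 days after a Sunday is Sunday + 6 = Saturday.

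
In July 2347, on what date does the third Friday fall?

July 1, 2347 is a Tuesday.
The first Friday is therefore July 4 (3 days later).
The third Friday is 4 + 2×7 = July 18.

July 18, 2347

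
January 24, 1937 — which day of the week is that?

January 1, 1937 is a Friday.
Jan 1, 1937 → Jan 24, 1937: 23 days.
Total: 23 days.
23 mod 7 = 2, so Friday + 2 = Sunday.

Sunday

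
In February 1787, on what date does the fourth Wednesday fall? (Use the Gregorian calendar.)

February 1, 1787 is a Thursday.
The first Wednesday is therefore February 7 (6 days later).
The fourth Wednesday is 7 + 3×7 = February 28.

February 28, 1787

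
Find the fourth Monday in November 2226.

November 1, 2226 is a Wednesday.
The first Monday is therefore November 6 (5 days later).
The fourth Monday is 6 + 3×7 = November 27.

November 27, 2226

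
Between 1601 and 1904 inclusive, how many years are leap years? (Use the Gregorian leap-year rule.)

73

Multiples of 4 in [1601,1904]: 76.
Of those, multiples of 100: 3 (not leap unless ÷400).
Multiples of 400: 0.
Leap years = 76 − 3 + 0 = 73.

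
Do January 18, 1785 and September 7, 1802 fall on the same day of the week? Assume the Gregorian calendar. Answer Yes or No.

Yes

From Jan 18, 1785 to Sep 7, 1802 is 6440 days.
6440 mod 7 = 0, so they are the same weekday.
(Jan 18, 1785 is a Tuesday; Sep 7, 1802 is a Tuesday.)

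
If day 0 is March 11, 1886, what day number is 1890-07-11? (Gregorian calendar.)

Mar 11, 1886 → Mar 11, 1887: 365 days.
Mar 11, 1887 → Mar 11, 1888: 366 days (Feb 29, 1888 is in that span).
Mar 11, 1888 → Mar 11, 1889: 365 days.
Mar 11, 1889 → Mar 11, 1890: 365 days.
Mar 11, 1890 → Apr 11, 1890: 31 days (March has 31).
Apr 11, 1890 → May 11, 1890: 30 days (April has 30).
May 11, 1890 → Jun 11, 1890: 31 days (May has 31).
Jun 11, 1890 → Jul 11, 1890: 30 days.
Total: 1583 days.

1583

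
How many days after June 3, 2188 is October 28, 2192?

1608

Jun 3, 2188 → Jun 3, 2189: 365 days.
Jun 3, 2189 → Jun 3, 2190: 365 days.
Jun 3, 2190 → Jun 3, 2191: 365 days.
Jun 3, 2191 → Jun 3, 2192: 366 days (Feb 29, 2192 is in that span).
Jun 3, 2192 → Jul 3, 2192: 30 days (June has 30).
Jul 3, 2192 → Aug 3, 2192: 31 days (July has 31).
Aug 3, 2192 → Sep 3, 2192: 31 days (August has 31).
Sep 3, 2192 → Oct 3, 2192: 30 days (September has 30).
Oct 3, 2192 → Oct 28, 2192: 25 days.
Total: 1608 days.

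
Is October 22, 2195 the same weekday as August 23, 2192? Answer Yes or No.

Yes

From Aug 23, 2192 to Oct 22, 2195 is 1155 days.
1155 mod 7 = 0, so they are the same weekday.
(Aug 23, 2192 is a Thursday; Oct 22, 2195 is a Thursday.)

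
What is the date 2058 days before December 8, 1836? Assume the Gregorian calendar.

−366 (one year; includes Feb 29, 1836) → Dec 8, 1835 (1692 left).
−365 (one year) → Dec 8, 1834 (1327 left).
−365 (one year) → Dec 8, 1833 (962 left).
−365 (one year) → Dec 8, 1832 (597 left).
−366 (one year; includes Feb 29, 1832) → Dec 8, 1831 (231 left).
−8 → Nov 30, 1831 (end of Nov, 30 days; 223 left).
−30 → Oct 31, 1831 (end of Oct, 31 days; 193 left).
−31 → Sep 30, 1831 (end of Sep, 30 days; 162 left).
−30 → Aug 31, 1831 (end of Aug, 31 days; 132 left).
−31 → Jul 31, 1831 (end of Jul, 31 days; 101 left).
−31 → Jun 30, 1831 (end of Jun, 30 days; 70 left).
−30 → May 31, 1831 (end of May, 31 days; 40 left).
−31 → Apr 30, 1831 (end of Apr, 30 days; 9 left).
−9 → Apr 21, 1831.

April 21, 1831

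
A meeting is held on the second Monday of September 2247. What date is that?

September 1, 2247 is a Wednesday.
The first Monday is therefore September 6 (5 days later).
The second Monday is 6 + 1×7 = September 13.

September 13, 2247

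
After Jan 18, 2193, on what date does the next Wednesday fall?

January 23, 2193

Jan 18, 2193 is a Friday.
From Friday to the next Wednesday is 5 days.
Jan 18, 2193 + 5 = Jan 23, 2193.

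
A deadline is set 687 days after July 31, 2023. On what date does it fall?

+366 (one year; includes Feb 29, 2024) → Jul 31, 2024 (321 left).
Jul has 31 days: +1 → Aug 1, 2024 (320 left).
Aug has 31 days: +31 → Sep 1, 2024 (289 left).
Sep has 30 days: +30 → Oct 1, 2024 (259 left).
Oct has 31 days: +31 → Nov 1, 2024 (228 left).
Nov has 30 days: +30 → Dec 1, 2024 (198 left).
Dec has 31 days: +31 → Jan 1, 2025 (167 left).
Jan has 31 days: +31 → Feb 1, 2025 (136 left).
Feb has 28 days: +28 → Mar 1, 2025 (108 left).
Mar has 31 days: +31 → Apr 1, 2025 (77 left).
Apr has 30 days: +30 → May 1, 2025 (47 left).
May has 31 days: +31 → Jun 1, 2025 (16 left).
+16 → Jun 17, 2025.

June 17, 2025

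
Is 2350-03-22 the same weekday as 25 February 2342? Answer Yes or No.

From Feb 25, 2342 to Mar 22, 2350 is 2947 days.
2947 mod 7 = 0, so they are the same weekday.
(Feb 25, 2342 is a Wednesday; Mar 22, 2350 is a Wednesday.)

Yes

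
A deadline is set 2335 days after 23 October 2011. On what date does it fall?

March 15, 2018

+366 (one year; includes Feb 29, 2012) → Oct 23, 2012 (1969 left).
+365 (one year) → Oct 23, 2013 (1604 left).
+365 (one year) → Oct 23, 2014 (1239 left).
+365 (one year) → Oct 23, 2015 (874 left).
+366 (one year; includes Feb 29, 2016) → Oct 23, 2016 (508 left).
+365 (one year) → Oct 23, 2017 (143 left).
Oct has 31 days: +9 → Nov 1, 2017 (134 left).
Nov has 30 days: +30 → Dec 1, 2017 (104 left).
Dec has 31 days: +31 → Jan 1, 2018 (73 left).
Jan has 31 days: +31 → Feb 1, 2018 (42 left).
Feb has 28 days: +28 → Mar 1, 2018 (14 left).
+14 → Mar 15, 2018.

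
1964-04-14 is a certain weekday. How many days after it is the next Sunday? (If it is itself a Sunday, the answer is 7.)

5

Apr 14, 1964 is a Tuesday.
From Tuesday to the next Sunday is 5 days.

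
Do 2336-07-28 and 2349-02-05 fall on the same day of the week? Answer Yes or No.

From Jul 28, 2336 to Feb 5, 2349 is 4575 days.
4575 mod 7 = 4, so they are different weekdays.
(Jul 28, 2336 is a Tuesday; Feb 5, 2349 is a Saturday.)

No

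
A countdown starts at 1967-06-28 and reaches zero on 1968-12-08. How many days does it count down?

Jun 28, 1967 → Jun 28, 1968: 366 days (Feb 29, 1968 is in that span).
Jun 28, 1968 → Jul 28, 1968: 30 days (June has 30).
Jul 28, 1968 → Aug 28, 1968: 31 days (July has 31).
Aug 28, 1968 → Sep 28, 1968: 31 days (August has 31).
Sep 28, 1968 → Oct 28, 1968: 30 days (September has 30).
Oct 28, 1968 → Nov 28, 1968: 31 days (October has 31).
Nov 28, 1968 → Dec 8, 1968: 10 days.
Total: 529 days.

529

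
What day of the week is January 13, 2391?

Sunday

Doomsday rule: the anchor day for the 2300s is Wednesday. For year 91: 91÷12 = 7 r 7, and 7÷4 = 1, so 7+7+1 = 15.
Wednesday + 15 ≡ Thursday — that's 2391's doomsday.
In January the doomsday date is Jan 3 (2391 is not a leap year).
Jan 13 is 10 days after Jan 3; 10 mod 7 = 3, so Thursday + 3 = Sunday.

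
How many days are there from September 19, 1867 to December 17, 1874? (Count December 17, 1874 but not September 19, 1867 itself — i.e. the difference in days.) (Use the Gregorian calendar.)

2646

Sep 19, 1867 → Sep 19, 1868: 366 days (Feb 29, 1868 is in that span).
Sep 19, 1868 → Sep 19, 1869: 365 days.
Sep 19, 1869 → Sep 19, 1870: 365 days.
Sep 19, 1870 → Sep 19, 1871: 365 days.
Sep 19, 1871 → Sep 19, 1872: 366 days (Feb 29, 1872 is in that span).
Sep 19, 1872 → Sep 19, 1873: 365 days.
Sep 19, 1873 → Sep 19, 1874: 365 days.
Sep 19, 1874 → Oct 19, 1874: 30 days (September has 30).
Oct 19, 1874 → Nov 19, 1874: 31 days (October has 31).
Nov 19, 1874 → Dec 17, 1874: 28 days.
Total: 2646 days.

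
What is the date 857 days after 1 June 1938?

October 5, 1940

+365 (one year) → Jun 1, 1939 (492 left).
+366 (one year; includes Feb 29, 1940) → Jun 1, 1940 (126 left).
Jun has 30 days: +30 → Jul 1, 1940 (96 left).
Jul has 31 days: +31 → Aug 1, 1940 (65 left).
Aug has 31 days: +31 → Sep 1, 1940 (34 left).
Sep has 30 days: +30 → Oct 1, 1940 (4 left).
+4 → Oct 5, 1940.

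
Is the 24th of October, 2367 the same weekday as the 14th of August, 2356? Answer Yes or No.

From Aug 14, 2356 to Oct 24, 2367 is 4088 days.
4088 mod 7 = 0, so they are the same weekday.
(Aug 14, 2356 is a Tuesday; Oct 24, 2367 is a Tuesday.)

Yes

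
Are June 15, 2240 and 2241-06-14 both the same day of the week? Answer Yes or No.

Yes

From Jun 15, 2240 to Jun 14, 2241 is 364 days.
364 mod 7 = 0, so they are the same weekday.
(Jun 15, 2240 is a Monday; Jun 14, 2241 is a Monday.)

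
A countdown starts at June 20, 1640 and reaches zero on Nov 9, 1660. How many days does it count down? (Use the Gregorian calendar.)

7447

Jun 20, 1640 → Jun 20, 1641: 365 days.
Jun 20, 1641 → Jun 20, 1642: 365 days.
Jun 20, 1642 → Jun 20, 1643: 365 days.
Jun 20, 1643 → Jun 20, 1644: 366 days (Feb 29, 1644 is in that span).
Jun 20, 1644 → Jun 20, 1645: 365 days.
Jun 20, 1645 → Jun 20, 1646: 365 days.
Jun 20, 1646 → Jun 20, 1647: 365 days.
Jun 20, 1647 → Jun 20, 1648: 366 days (Feb 29, 1648 is in that span).
Jun 20, 1648 → Jun 20, 1649: 365 days.
Jun 20, 1649 → Jun 20, 1650: 365 days.
Jun 20, 1650 → Jun 20, 1651: 365 days.
Jun 20, 1651 → Jun 20, 1652: 366 days (Feb 29, 1652 is in that span).
Jun 20, 1652 → Jun 20, 1653: 365 days.
Jun 20, 1653 → Jun 20, 1654: 365 days.
Jun 20, 1654 → Jun 20, 1655: 365 days.
Jun 20, 1655 → Jun 20, 1656: 366 days (Feb 29, 1656 is in that span).
Jun 20, 1656 → Jun 20, 1657: 365 days.
Jun 20, 1657 → Jun 20, 1658: 365 days.
Jun 20, 1658 → Jun 20, 1659: 365 days.
Jun 20, 1659 → Jun 20, 1660: 366 days (Feb 29, 1660 is in that span).
Jun 20, 1660 → Jul 20, 1660: 30 days (June has 30).
Jul 20, 1660 → Aug 20, 1660: 31 days (July has 31).
Aug 20, 1660 → Sep 20, 1660: 31 days (August has 31).
Sep 20, 1660 → Oct 20, 1660: 30 days (September has 30).
Oct 20, 1660 → Nov 9, 1660: 20 days.
Total: 7447 days.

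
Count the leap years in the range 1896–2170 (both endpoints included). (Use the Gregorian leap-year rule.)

Multiples of 4 in [1896,2170]: 69.
Of those, multiples of 100: 3 (not leap unless ÷400).
Multiples of 400: 1.
Leap years = 69 − 3 + 1 = 67.

67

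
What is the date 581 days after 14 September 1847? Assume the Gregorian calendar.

April 17, 1849

+366 (one year; includes Feb 29, 1848) → Sep 14, 1848 (215 left).
Sep has 30 days: +17 → Oct 1, 1848 (198 left).
Oct has 31 days: +31 → Nov 1, 1848 (167 left).
Nov has 30 days: +30 → Dec 1, 1848 (137 left).
Dec has 31 days: +31 → Jan 1, 1849 (106 left).
Jan has 31 days: +31 → Feb 1, 1849 (75 left).
Feb has 28 days: +28 → Mar 1, 1849 (47 left).
Mar has 31 days: +31 → Apr 1, 1849 (16 left).
+16 → Apr 17, 1849.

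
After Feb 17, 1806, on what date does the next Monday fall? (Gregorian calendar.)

February 24, 1806

Feb 17, 1806 is a Monday.
From Monday to the next Monday is 7 days.
Feb 17, 1806 + 7 = Feb 24, 1806.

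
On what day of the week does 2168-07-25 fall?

Doomsday rule: the anchor day for the 2100s is Sunday. For year 68: 68÷12 = 5 r 8, and 8÷4 = 2, so 5+8+2 = 15.
Sunday + 15 ≡ Monday — that's 2168's doomsday.
In July the doomsday date is Jul 11.
Jul 25 is 14 days after Jul 11; 14 mod 7 = 0, so Monday + 0 = Monday.

Monday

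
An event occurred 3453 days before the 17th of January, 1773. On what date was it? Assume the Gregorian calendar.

−366 (one year; includes Feb 29, 1772) → Jan 17, 1772 (3087 left).
−365 (one year) → Jan 17, 1771 (2722 left).
−365 (one year) → Jan 17, 1770 (2357 left).
−365 (one year) → Jan 17, 1769 (1992 left).
−366 (one year; includes Feb 29, 1768) → Jan 17, 1768 (1626 left).
−365 (one year) → Jan 17, 1767 (1261 left).
−365 (one year) → Jan 17, 1766 (896 left).
−365 (one year) → Jan 17, 1765 (531 left).
−366 (one year; includes Feb 29, 1764) → Jan 17, 1764 (165 left).
−17 → Dec 31, 1763 (end of Dec, 31 days; 148 left).
−31 → Nov 30, 1763 (end of Nov, 30 days; 117 left).
−30 → Oct 31, 1763 (end of Oct, 31 days; 87 left).
−31 → Sep 30, 1763 (end of Sep, 30 days; 56 left).
−30 → Aug 31, 1763 (end of Aug, 31 days; 26 left).
−26 → Aug 5, 1763.

August 5, 1763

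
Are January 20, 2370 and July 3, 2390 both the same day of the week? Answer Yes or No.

Yes

From Jan 20, 2370 to Jul 3, 2390 is 7469 days.
7469 mod 7 = 0, so they are the same weekday.
(Jan 20, 2370 is a Tuesday; Jul 3, 2390 is a Tuesday.)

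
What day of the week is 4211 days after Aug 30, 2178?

Thursday

Aug 30, 2178 is a Sunday.
4211 mod 7 = 4, so 4211 days after a Sunday is Sunday + 4 = Thursday.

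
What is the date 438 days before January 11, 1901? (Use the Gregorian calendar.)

−365 (one year) → Jan 11, 1900 (73 left).
−11 → Dec 31, 1899 (end of Dec, 31 days; 62 left).
−31 → Nov 30, 1899 (end of Nov, 30 days; 31 left).
−30 → Oct 31, 1899 (end of Oct, 31 days; 1 left).
−1 → Oct 30, 1899.

October 30, 1899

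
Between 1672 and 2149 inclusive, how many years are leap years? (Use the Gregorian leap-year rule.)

116

Multiples of 4 in [1672,2149]: 120.
Of those, multiples of 100: 5 (not leap unless ÷400).
Multiples of 400: 1.
Leap years = 120 − 5 + 1 = 116.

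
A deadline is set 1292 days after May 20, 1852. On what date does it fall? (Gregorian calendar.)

December 3, 1855

+365 (one year) → May 20, 1853 (927 left).
+365 (one year) → May 20, 1854 (562 left).
+365 (one year) → May 20, 1855 (197 left).
May has 31 days: +12 → Jun 1, 1855 (185 left).
Jun has 30 days: +30 → Jul 1, 1855 (155 left).
Jul has 31 days: +31 → Aug 1, 1855 (124 left).
Aug has 31 days: +31 → Sep 1, 1855 (93 left).
Sep has 30 days: +30 → Oct 1, 1855 (63 left).
Oct has 31 days: +31 → Nov 1, 1855 (32 left).
Nov has 30 days: +30 → Dec 1, 1855 (2 left).
+2 → Dec 3, 1855.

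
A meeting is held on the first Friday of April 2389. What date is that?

April 1, 2389 is a Saturday.
The first Friday is therefore April 7 (6 days later).

April 7, 2389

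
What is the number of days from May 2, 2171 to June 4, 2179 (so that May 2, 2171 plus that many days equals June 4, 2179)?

2955

May 2, 2171 → May 2, 2172: 366 days (Feb 29, 2172 is in that span).
May 2, 2172 → May 2, 2173: 365 days.
May 2, 2173 → May 2, 2174: 365 days.
May 2, 2174 → May 2, 2175: 365 days.
May 2, 2175 → May 2, 2176: 366 days (Feb 29, 2176 is in that span).
May 2, 2176 → May 2, 2177: 365 days.
May 2, 2177 → May 2, 2178: 365 days.
May 2, 2178 → Jun 2, 2178: 31 days (May has 31).
Jun 2, 2178 → Jul 2, 2178: 30 days (June has 30).
Jul 2, 2178 → Aug 2, 2178: 31 days (July has 31).
Aug 2, 2178 → Sep 2, 2178: 31 days (August has 31).
Sep 2, 2178 → Oct 2, 2178: 30 days (September has 30).
Oct 2, 2178 → Nov 2, 2178: 31 days (October has 31).
Nov 2, 2178 → Dec 2, 2178: 30 days (November has 30).
Dec 2, 2178 → Jan 2, 2179: 31 days (December has 31).
Jan 2, 2179 → Feb 2, 2179: 31 days (January has 31).
Feb 2, 2179 → Mar 2, 2179: 28 days (February has 28).
Mar 2, 2179 → Apr 2, 2179: 31 days (March has 31).
Apr 2, 2179 → May 2, 2179: 30 days (April has 30).
May 2, 2179 → Jun 2, 2179: 31 days (May has 31).
Jun 2, 2179 → Jun 4, 2179: 2 days.
Total: 2955 days.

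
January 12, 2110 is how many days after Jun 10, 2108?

Jun 10, 2108 → Jun 10, 2109: 365 days.
Jun 10, 2109 → Jul 10, 2109: 30 days (June has 30).
Jul 10, 2109 → Aug 10, 2109: 31 days (July has 31).
Aug 10, 2109 → Sep 10, 2109: 31 days (August has 31).
Sep 10, 2109 → Oct 10, 2109: 30 days (September has 30).
Oct 10, 2109 → Nov 10, 2109: 31 days (October has 31).
Nov 10, 2109 → Dec 10, 2109: 30 days (November has 30).
Dec 10, 2109 → Jan 10, 2110: 31 days (December has 31).
Jan 10, 2110 → Jan 12, 2110: 2 days.
Total: 581 days.

581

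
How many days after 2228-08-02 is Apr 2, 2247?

Aug 2, 2228 → Aug 2, 2229: 365 days.
Aug 2, 2229 → Aug 2, 2230: 365 days.
Aug 2, 2230 → Aug 2, 2231: 365 days.
Aug 2, 2231 → Aug 2, 2232: 366 days (Feb 29, 2232 is in that span).
Aug 2, 2232 → Aug 2, 2233: 365 days.
Aug 2, 2233 → Aug 2, 2234: 365 days.
Aug 2, 2234 → Aug 2, 2235: 365 days.
Aug 2, 2235 → Aug 2, 2236: 366 days (Feb 29, 2236 is in that span).
Aug 2, 2236 → Aug 2, 2237: 365 days.
Aug 2, 2237 → Aug 2, 2238: 365 days.
Aug 2, 2238 → Aug 2, 2239: 365 days.
Aug 2, 2239 → Aug 2, 2240: 366 days (Feb 29, 2240 is in that span).
Aug 2, 2240 → Aug 2, 2241: 365 days.
Aug 2, 2241 → Aug 2, 2242: 365 days.
Aug 2, 2242 → Aug 2, 2243: 365 days.
Aug 2, 2243 → Aug 2, 2244: 366 days (Feb 29, 2244 is in that span).
Aug 2, 2244 → Aug 2, 2245: 365 days.
Aug 2, 2245 → Aug 2, 2246: 365 days.
Aug 2, 2246 → Sep 2, 2246: 31 days (August has 31).
Sep 2, 2246 → Oct 2, 2246: 30 days (September has 30).
Oct 2, 2246 → Nov 2, 2246: 31 days (October has 31).
Nov 2, 2246 → Dec 2, 2246: 30 days (November has 30).
Dec 2, 2246 → Jan 2, 2247: 31 days (December has 31).
Jan 2, 2247 → Feb 2, 2247: 31 days (January has 31).
Feb 2, 2247 → Mar 2, 2247: 28 days (February has 28).
Mar 2, 2247 → Apr 2, 2247: 31 days.
Total: 6817 days.

6817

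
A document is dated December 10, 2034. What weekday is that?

Sunday

January 1, 2034 is a Sunday.
Jan 1, 2034 → Feb 1, 2034: 31 days (January has 31).
Feb 1, 2034 → Mar 1, 2034: 28 days (February has 28).
Mar 1, 2034 → Apr 1, 2034: 31 days (March has 31).
Apr 1, 2034 → May 1, 2034: 30 days (April has 30).
May 1, 2034 → Jun 1, 2034: 31 days (May has 31).
Jun 1, 2034 → Jul 1, 2034: 30 days (June has 30).
Jul 1, 2034 → Aug 1, 2034: 31 days (July has 31).
Aug 1, 2034 → Sep 1, 2034: 31 days (August has 31).
Sep 1, 2034 → Oct 1, 2034: 30 days (September has 30).
Oct 1, 2034 → Nov 1, 2034: 31 days (October has 31).
Nov 1, 2034 → Dec 1, 2034: 30 days (November has 30).
Dec 1, 2034 → Dec 10, 2034: 9 days.
Total: 343 days.
343 mod 7 = 0, so Sunday + 0 = Sunday.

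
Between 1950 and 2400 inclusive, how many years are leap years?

110

Multiples of 4 in [1950,2400]: 113.
Of those, multiples of 100: 5 (not leap unless ÷400).
Multiples of 400: 2.
Leap years = 113 − 5 + 2 = 110.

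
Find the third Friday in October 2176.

October 18, 2176

October 1, 2176 is a Tuesday.
The first Friday is therefore October 4 (3 days later).
The third Friday is 4 + 2×7 = October 18.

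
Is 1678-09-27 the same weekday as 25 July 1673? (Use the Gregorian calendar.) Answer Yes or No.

From Jul 25, 1673 to Sep 27, 1678 is 1890 days.
1890 mod 7 = 0, so they are the same weekday.
(Jul 25, 1673 is a Tuesday; Sep 27, 1678 is a Tuesday.)

Yes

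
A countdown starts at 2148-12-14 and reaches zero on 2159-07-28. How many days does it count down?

3878

Dec 14, 2148 → Dec 14, 2149: 365 days.
Dec 14, 2149 → Dec 14, 2150: 365 days.
Dec 14, 2150 → Dec 14, 2151: 365 days.
Dec 14, 2151 → Dec 14, 2152: 366 days (Feb 29, 2152 is in that span).
Dec 14, 2152 → Dec 14, 2153: 365 days.
Dec 14, 2153 → Dec 14, 2154: 365 days.
Dec 14, 2154 → Dec 14, 2155: 365 days.
Dec 14, 2155 → Dec 14, 2156: 366 days (Feb 29, 2156 is in that span).
Dec 14, 2156 → Dec 14, 2157: 365 days.
Dec 14, 2157 → Dec 14, 2158: 365 days.
Dec 14, 2158 → Jan 14, 2159: 31 days (December has 31).
Jan 14, 2159 → Feb 14, 2159: 31 days (January has 31).
Feb 14, 2159 → Mar 14, 2159: 28 days (February has 28).
Mar 14, 2159 → Apr 14, 2159: 31 days (March has 31).
Apr 14, 2159 → May 14, 2159: 30 days (April has 30).
May 14, 2159 → Jun 14, 2159: 31 days (May has 31).
Jun 14, 2159 → Jul 14, 2159: 30 days (June has 30).
Jul 14, 2159 → Jul 28, 2159: 14 days.
Total: 3878 days.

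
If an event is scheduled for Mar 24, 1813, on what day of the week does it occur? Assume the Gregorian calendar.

Wednesday

January 1, 1813 is a Friday.
Jan 1, 1813 → Feb 1, 1813: 31 days (January has 31).
Feb 1, 1813 → Mar 1, 1813: 28 days (February has 28).
Mar 1, 1813 → Mar 24, 1813: 23 days.
Total: 82 days.
82 mod 7 = 5, so Friday + 5 = Wednesday.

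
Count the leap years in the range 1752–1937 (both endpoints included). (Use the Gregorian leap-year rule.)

45

Multiples of 4 in [1752,1937]: 47.
Of those, multiples of 100: 2 (not leap unless ÷400).
Multiples of 400: 0.
Leap years = 47 − 2 + 0 = 45.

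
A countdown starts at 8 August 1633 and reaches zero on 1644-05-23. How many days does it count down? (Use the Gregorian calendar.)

3941

Aug 8, 1633 → Aug 8, 1634: 365 days.
Aug 8, 1634 → Aug 8, 1635: 365 days.
Aug 8, 1635 → Aug 8, 1636: 366 days (Feb 29, 1636 is in that span).
Aug 8, 1636 → Aug 8, 1637: 365 days.
Aug 8, 1637 → Aug 8, 1638: 365 days.
Aug 8, 1638 → Aug 8, 1639: 365 days.
Aug 8, 1639 → Aug 8, 1640: 366 days (Feb 29, 1640 is in that span).
Aug 8, 1640 → Aug 8, 1641: 365 days.
Aug 8, 1641 → Aug 8, 1642: 365 days.
Aug 8, 1642 → Aug 8, 1643: 365 days.
Aug 8, 1643 → Sep 8, 1643: 31 days (August has 31).
Sep 8, 1643 → Oct 8, 1643: 30 days (September has 30).
Oct 8, 1643 → Nov 8, 1643: 31 days (October has 31).
Nov 8, 1643 → Dec 8, 1643: 30 days (November has 30).
Dec 8, 1643 → Jan 8, 1644: 31 days (December has 31).
Jan 8, 1644 → Feb 8, 1644: 31 days (January has 31).
Feb 8, 1644 → Mar 8, 1644: 29 days (February has 29).
Mar 8, 1644 → Apr 8, 1644: 31 days (March has 31).
Apr 8, 1644 → May 8, 1644: 30 days (April has 30).
May 8, 1644 → May 23, 1644: 15 days.
Total: 3941 days.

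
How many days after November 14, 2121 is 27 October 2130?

Nov 14, 2121 → Nov 14, 2122: 365 days.
Nov 14, 2122 → Nov 14, 2123: 365 days.
Nov 14, 2123 → Nov 14, 2124: 366 days (Feb 29, 2124 is in that span).
Nov 14, 2124 → Nov 14, 2125: 365 days.
Nov 14, 2125 → Nov 14, 2126: 365 days.
Nov 14, 2126 → Nov 14, 2127: 365 days.
Nov 14, 2127 → Nov 14, 2128: 366 days (Feb 29, 2128 is in that span).
Nov 14, 2128 → Nov 14, 2129: 365 days.
Nov 14, 2129 → Dec 14, 2129: 30 days (November has 30).
Dec 14, 2129 → Jan 14, 2130: 31 days (December has 31).
Jan 14, 2130 → Feb 14, 2130: 31 days (January has 31).
Feb 14, 2130 → Mar 14, 2130: 28 days (February has 28).
Mar 14, 2130 → Apr 14, 2130: 31 days (March has 31).
Apr 14, 2130 → May 14, 2130: 30 days (April has 30).
May 14, 2130 → Jun 14, 2130: 31 days (May has 31).
Jun 14, 2130 → Jul 14, 2130: 30 days (June has 30).
Jul 14, 2130 → Aug 14, 2130: 31 days (July has 31).
Aug 14, 2130 → Sep 14, 2130: 31 days (August has 31).
Sep 14, 2130 → Oct 14, 2130: 30 days (September has 30).
Oct 14, 2130 → Oct 27, 2130: 13 days.
Total: 3269 days.

3269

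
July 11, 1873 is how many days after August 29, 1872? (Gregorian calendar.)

Aug 29, 1872 → Sep 29, 1872: 31 days (August has 31).
Sep 29, 1872 → Oct 29, 1872: 30 days (September has 30).
Oct 29, 1872 → Nov 29, 1872: 31 days (October has 31).
Nov 29, 1872 → Dec 29, 1872: 30 days (November has 30).
Dec 29, 1872 → Jan 29, 1873: 31 days (December has 31).
Jan 29, 1873 → Feb 28, 1873: 30 days (January has 31).
Feb 28, 1873 → Mar 28, 1873: 28 days (February has 28).
Mar 28, 1873 → Apr 28, 1873: 31 days (March has 31).
Apr 28, 1873 → May 28, 1873: 30 days (April has 30).
May 28, 1873 → Jun 28, 1873: 31 days (May has 31).
Jun 28, 1873 → Jul 11, 1873: 13 days.
Total: 316 days.

316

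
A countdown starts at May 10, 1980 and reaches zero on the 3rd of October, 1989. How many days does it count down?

May 10, 1980 → May 10, 1981: 365 days.
May 10, 1981 → May 10, 1982: 365 days.
May 10, 1982 → May 10, 1983: 365 days.
May 10, 1983 → May 10, 1984: 366 days (Feb 29, 1984 is in that span).
May 10, 1984 → May 10, 1985: 365 days.
May 10, 1985 → May 10, 1986: 365 days.
May 10, 1986 → May 10, 1987: 365 days.
May 10, 1987 → May 10, 1988: 366 days (Feb 29, 1988 is in that span).
May 10, 1988 → May 10, 1989: 365 days.
May 10, 1989 → Jun 10, 1989: 31 days (May has 31).
Jun 10, 1989 → Jul 10, 1989: 30 days (June has 30).
Jul 10, 1989 → Aug 10, 1989: 31 days (July has 31).
Aug 10, 1989 → Sep 10, 1989: 31 days (August has 31).
Sep 10, 1989 → Oct 3, 1989: 23 days.
Total: 3433 days.

3433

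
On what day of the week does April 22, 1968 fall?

January 1, 1968 is a Monday.
Jan 1, 1968 → Feb 1, 1968: 31 days (January has 31).
Feb 1, 1968 → Mar 1, 1968: 29 days (February has 29).
Mar 1, 1968 → Apr 1, 1968: 31 days (March has 31).
Apr 1, 1968 → Apr 22, 1968: 21 days.
Total: 112 days.
112 mod 7 = 0, so Monday + 0 = Monday.

Monday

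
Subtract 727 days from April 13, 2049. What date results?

April 17, 2047

−365 (one year) → Apr 13, 2048 (362 left).
−13 → Mar 31, 2048 (end of Mar, 31 days; 349 left).
−31 → Feb 29, 2048 (end of Feb, 29 days; 318 left).
−29 → Jan 31, 2048 (end of Jan, 31 days; 289 left).
−31 → Dec 31, 2047 (end of Dec, 31 days; 258 left).
−31 → Nov 30, 2047 (end of Nov, 30 days; 227 left).
−30 → Oct 31, 2047 (end of Oct, 31 days; 197 left).
−31 → Sep 30, 2047 (end of Sep, 30 days; 166 left).
−30 → Aug 31, 2047 (end of Aug, 31 days; 136 left).
−31 → Jul 31, 2047 (end of Jul, 31 days; 105 left).
−31 → Jun 30, 2047 (end of Jun, 30 days; 74 left).
−30 → May 31, 2047 (end of May, 31 days; 44 left).
−31 → Apr 30, 2047 (end of Apr, 30 days; 13 left).
−13 → Apr 17, 2047.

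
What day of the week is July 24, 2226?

Monday

January 1, 2226 is a Sunday.
Jan 1, 2226 → Feb 1, 2226: 31 days (January has 31).
Feb 1, 2226 → Mar 1, 2226: 28 days (February has 28).
Mar 1, 2226 → Apr 1, 2226: 31 days (March has 31).
Apr 1, 2226 → May 1, 2226: 30 days (April has 30).
May 1, 2226 → Jun 1, 2226: 31 days (May has 31).
Jun 1, 2226 → Jul 1, 2226: 30 days (June has 30).
Jul 1, 2226 → Jul 24, 2226: 23 days.
Total: 204 days.
204 mod 7 = 1, so Sunday + 1 = Monday.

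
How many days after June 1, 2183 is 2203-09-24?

Jun 1, 2183 → Jun 1, 2184: 366 days (Feb 29, 2184 is in that span).
Jun 1, 2184 → Jun 1, 2185: 365 days.
Jun 1, 2185 → Jun 1, 2186: 365 days.
Jun 1, 2186 → Jun 1, 2187: 365 days.
Jun 1, 2187 → Jun 1, 2188: 366 days (Feb 29, 2188 is in that span).
Jun 1, 2188 → Jun 1, 2189: 365 days.
Jun 1, 2189 → Jun 1, 2190: 365 days.
Jun 1, 2190 → Jun 1, 2191: 365 days.
Jun 1, 2191 → Jun 1, 2192: 366 days (Feb 29, 2192 is in that span).
Jun 1, 2192 → Jun 1, 2193: 365 days.
Jun 1, 2193 → Jun 1, 2194: 365 days.
Jun 1, 2194 → Jun 1, 2195: 365 days.
Jun 1, 2195 → Jun 1, 2196: 366 days (Feb 29, 2196 is in that span).
Jun 1, 2196 → Jun 1, 2197: 365 days.
Jun 1, 2197 → Jun 1, 2198: 365 days.
Jun 1, 2198 → Jun 1, 2199: 365 days.
Jun 1, 2199 → Jun 1, 2200: 365 days.
Jun 1, 2200 → Jun 1, 2201: 365 days.
Jun 1, 2201 → Jun 1, 2202: 365 days.
Jun 1, 2202 → Jun 1, 2203: 365 days.
Jun 1, 2203 → Jul 1, 2203: 30 days (June has 30).
Jul 1, 2203 → Aug 1, 2203: 31 days (July has 31).
Aug 1, 2203 → Sep 1, 2203: 31 days (August has 31).
Sep 1, 2203 → Sep 24, 2203: 23 days.
Total: 7419 days.

7419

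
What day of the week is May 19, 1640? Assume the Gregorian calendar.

Saturday

Doomsday rule: the anchor day for the 1600s is Tuesday. For year 40: 40÷12 = 3 r 4, and 4÷4 = 1, so 3+4+1 = 8.
Tuesday + 8 ≡ Wednesday — that's 1640's doomsday.
In May the doomsday date is May 9.
May 19 is 10 days after May 9; 10 mod 7 = 3, so Wednesday + 3 = Saturday.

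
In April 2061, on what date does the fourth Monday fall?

April 25, 2061

April 1, 2061 is a Friday.
The first Monday is therefore April 4 (3 days later).
The fourth Monday is 4 + 3×7 = April 25.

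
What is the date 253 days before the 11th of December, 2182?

−11 → Nov 30, 2182 (end of Nov, 30 days; 242 left).
−30 → Oct 31, 2182 (end of Oct, 31 days; 212 left).
−31 → Sep 30, 2182 (end of Sep, 30 days; 181 left).
−30 → Aug 31, 2182 (end of Aug, 31 days; 151 left).
−31 → Jul 31, 2182 (end of Jul, 31 days; 120 left).
−31 → Jun 30, 2182 (end of Jun, 30 days; 89 left).
−30 → May 31, 2182 (end of May, 31 days; 59 left).
−31 → Apr 30, 2182 (end of Apr, 30 days; 28 left).
−28 → Apr 2, 2182.

April 2, 2182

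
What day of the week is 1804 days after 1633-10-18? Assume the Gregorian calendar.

First find the weekday of Oct 18, 1633. Doomsday rule: the anchor day for the 1600s is Tuesday. For year 33: 33÷12 = 2 r 9, and 9÷4 = 2, so 2+9+2 = 13.
Tuesday + 13 ≡ Monday — that's 1633's doomsday.
In October the doomsday date is Oct 10.
Oct 18 is 8 days after Oct 10; 8 mod 7 = 1, so Monday + 1 = Tuesday.
1804 mod 7 = 5, so 1804 days after a Tuesday is Tuesday + 5 = Sunday.

Sunday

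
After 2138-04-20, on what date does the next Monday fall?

Apr 20, 2138 is a Sunday.
From Sunday to the next Monday is 1 day.
Apr 20, 2138 + 1 = Apr 21, 2138.

April 21, 2138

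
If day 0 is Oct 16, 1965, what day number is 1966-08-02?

Oct 16, 1965 → Nov 16, 1965: 31 days (October has 31).
Nov 16, 1965 → Dec 16, 1965: 30 days (November has 30).
Dec 16, 1965 → Jan 16, 1966: 31 days (December has 31).
Jan 16, 1966 → Feb 16, 1966: 31 days (January has 31).
Feb 16, 1966 → Mar 16, 1966: 28 days (February has 28).
Mar 16, 1966 → Apr 16, 1966: 31 days (March has 31).
Apr 16, 1966 → May 16, 1966: 30 days (April has 30).
May 16, 1966 → Jun 16, 1966: 31 days (May has 31).
Jun 16, 1966 → Jul 16, 1966: 30 days (June has 30).
Jul 16, 1966 → Aug 2, 1966: 17 days.
Total: 290 days.

290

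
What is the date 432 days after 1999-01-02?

March 9, 2000

+365 (one year) → Jan 2, 2000 (67 left).
Jan has 31 days: +30 → Feb 1, 2000 (37 left).
Feb has 29 days: +29 → Mar 1, 2000 (8 left).
+8 → Mar 9, 2000.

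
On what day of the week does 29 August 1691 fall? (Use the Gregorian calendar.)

Wednesday

Doomsday rule: the anchor day for the 1600s is Tuesday. For year 91: 91÷12 = 7 r 7, and 7÷4 = 1, so 7+7+1 = 15.
Tuesday + 15 ≡ Wednesday — that's 1691's doomsday.
In August the doomsday date is Aug 8.
Aug 29 is 21 days after Aug 8; 21 mod 7 = 0, so Wednesday + 0 = Wednesday.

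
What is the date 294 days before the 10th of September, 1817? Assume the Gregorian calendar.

November 20, 1816

−10 → Aug 31, 1817 (end of Aug, 31 days; 284 left).
−31 → Jul 31, 1817 (end of Jul, 31 days; 253 left).
−31 → Jun 30, 1817 (end of Jun, 30 days; 222 left).
−30 → May 31, 1817 (end of May, 31 days; 192 left).
−31 → Apr 30, 1817 (end of Apr, 30 days; 161 left).
−30 → Mar 31, 1817 (end of Mar, 31 days; 131 left).
−31 → Feb 28, 1817 (end of Feb, 28 days; 100 left).
−28 → Jan 31, 1817 (end of Jan, 31 days; 72 left).
−31 → Dec 31, 1816 (end of Dec, 31 days; 41 left).
−31 → Nov 30, 1816 (end of Nov, 30 days; 10 left).
−10 → Nov 20, 1816.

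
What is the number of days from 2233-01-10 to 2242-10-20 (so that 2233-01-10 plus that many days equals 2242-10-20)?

Jan 10, 2233 → Jan 10, 2234: 365 days.
Jan 10, 2234 → Jan 10, 2235: 365 days.
Jan 10, 2235 → Jan 10, 2236: 365 days.
Jan 10, 2236 → Jan 10, 2237: 366 days (Feb 29, 2236 is in that span).
Jan 10, 2237 → Jan 10, 2238: 365 days.
Jan 10, 2238 → Jan 10, 2239: 365 days.
Jan 10, 2239 → Jan 10, 2240: 365 days.
Jan 10, 2240 → Jan 10, 2241: 366 days (Feb 29, 2240 is in that span).
Jan 10, 2241 → Jan 10, 2242: 365 days.
Jan 10, 2242 → Feb 10, 2242: 31 days (January has 31).
Feb 10, 2242 → Mar 10, 2242: 28 days (February has 28).
Mar 10, 2242 → Apr 10, 2242: 31 days (March has 31).
Apr 10, 2242 → May 10, 2242: 30 days (April has 30).
May 10, 2242 → Jun 10, 2242: 31 days (May has 31).
Jun 10, 2242 → Jul 10, 2242: 30 days (June has 30).
Jul 10, 2242 → Aug 10, 2242: 31 days (July has 31).
Aug 10, 2242 → Sep 10, 2242: 31 days (August has 31).
Sep 10, 2242 → Oct 10, 2242: 30 days (September has 30).
Oct 10, 2242 → Oct 20, 2242: 10 days.
Total: 3570 days.

3570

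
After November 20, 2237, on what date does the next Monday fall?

November 27, 2237

Nov 20, 2237 is a Monday.
From Monday to the next Monday is 7 days.
Nov 20, 2237 + 7 = Nov 27, 2237.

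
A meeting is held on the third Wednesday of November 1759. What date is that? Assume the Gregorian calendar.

November 1, 1759 is a Thursday.
The first Wednesday is therefore November 7 (6 days later).
The third Wednesday is 7 + 2×7 = November 21.

November 21, 1759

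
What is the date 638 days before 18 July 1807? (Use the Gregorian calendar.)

−365 (one year) → Jul 18, 1806 (273 left).
−18 → Jun 30, 1806 (end of Jun, 30 days; 255 left).
−30 → May 31, 1806 (end of May, 31 days; 225 left).
−31 → Apr 30, 1806 (end of Apr, 30 days; 194 left).
−30 → Mar 31, 1806 (end of Mar, 31 days; 164 left).
−31 → Feb 28, 1806 (end of Feb, 28 days; 133 left).
−28 → Jan 31, 1806 (end of Jan, 31 days; 105 left).
−31 → Dec 31, 1805 (end of Dec, 31 days; 74 left).
−31 → Nov 30, 1805 (end of Nov, 30 days; 43 left).
−30 → Oct 31, 1805 (end of Oct, 31 days; 13 left).
−13 → Oct 18, 1805.

October 18, 1805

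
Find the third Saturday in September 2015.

September 1, 2015 is a Tuesday.
The first Saturday is therefore September 5 (4 days later).
The third Saturday is 5 + 2×7 = September 19.

September 19, 2015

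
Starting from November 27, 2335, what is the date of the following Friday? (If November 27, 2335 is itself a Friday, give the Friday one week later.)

November 29, 2335

Nov 27, 2335 is a Wednesday.
From Wednesday to the next Friday is 2 days.
Nov 27, 2335 + 2 = Nov 29, 2335.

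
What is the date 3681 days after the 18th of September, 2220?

+365 (one year) → Sep 18, 2221 (3316 left).
+365 (one year) → Sep 18, 2222 (2951 left).
+365 (one year) → Sep 18, 2223 (2586 left).
+366 (one year; includes Feb 29, 2224) → Sep 18, 2224 (2220 left).
+365 (one year) → Sep 18, 2225 (1855 left).
+365 (one year) → Sep 18, 2226 (1490 left).
+365 (one year) → Sep 18, 2227 (1125 left).
+366 (one year; includes Feb 29, 2228) → Sep 18, 2228 (759 left).
+365 (one year) → Sep 18, 2229 (394 left).
Sep has 30 days: +13 → Oct 1, 2229 (381 left).
Oct has 31 days: +31 → Nov 1, 2229 (350 left).
Nov has 30 days: +30 → Dec 1, 2229 (320 left).
Dec has 31 days: +31 → Jan 1, 2230 (289 left).
Jan has 31 days: +31 → Feb 1, 2230 (258 left).
Feb has 28 days: +28 → Mar 1, 2230 (230 left).
Mar has 31 days: +31 → Apr 1, 2230 (199 left).
Apr has 30 days: +30 → May 1, 2230 (169 left).
May has 31 days: +31 → Jun 1, 2230 (138 left).
Jun has 30 days: +30 → Jul 1, 2230 (108 left).
Jul has 31 days: +31 → Aug 1, 2230 (77 left).
Aug has 31 days: +31 → Sep 1, 2230 (46 left).
Sep has 30 days: +30 → Oct 1, 2230 (16 left).
+16 → Oct 17, 2230.

October 17, 2230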